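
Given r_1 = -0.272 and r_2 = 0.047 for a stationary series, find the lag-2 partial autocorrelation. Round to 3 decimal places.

φ_{22} = (r_2 − r_1²) / (1 − r_1²)
r_1² = (-0.272)² = 0.073984
Numerator = 0.047 − 0.0740 = -0.0270; denominator = 1 − 0.0740 = 0.9260
φ_{22} = -0.0270 / 0.9260 = -0.029

-0.029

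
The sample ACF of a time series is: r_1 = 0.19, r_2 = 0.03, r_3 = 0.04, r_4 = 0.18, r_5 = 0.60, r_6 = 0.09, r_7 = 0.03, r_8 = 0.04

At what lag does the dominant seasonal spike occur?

5

The largest autocorrelation is r_5 = 0.60; the remaining lags stay at or below 0.19.
The dominant spike at lag 5 indicates a seasonal period of 5.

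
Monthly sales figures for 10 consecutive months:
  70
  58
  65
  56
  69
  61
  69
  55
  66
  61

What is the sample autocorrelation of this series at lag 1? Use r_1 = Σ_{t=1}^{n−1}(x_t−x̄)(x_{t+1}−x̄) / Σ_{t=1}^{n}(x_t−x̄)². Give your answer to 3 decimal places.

Mean x̄ = (70 + 58 + 65 + 56 + 69 + 61 + 69 + 55 + 66 + 61)/10 = 63.0000
Numerator Σ_{t=1}^{9}(x_t−x̄)(x_{t+1}−x̄) = -203.0000
Denominator Σ(x_t−x̄)² = 280.0000
r_1 = -203.0000 / 280.0000 = -0.725

-0.725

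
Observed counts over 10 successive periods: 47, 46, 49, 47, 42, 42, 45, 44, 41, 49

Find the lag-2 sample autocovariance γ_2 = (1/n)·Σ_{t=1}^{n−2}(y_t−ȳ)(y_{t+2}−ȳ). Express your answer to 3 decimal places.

Mean ȳ = (47 + 46 + 49 + 47 + 42 + 42 + 45 + 44 + 41 + 49)/10 = 45.2000
Σ_{t=1}^{8}(y_t−ȳ)(y_{t+2}−ȳ) = -8.8800
γ_2 = -8.8800 / 10 = -0.888

-0.888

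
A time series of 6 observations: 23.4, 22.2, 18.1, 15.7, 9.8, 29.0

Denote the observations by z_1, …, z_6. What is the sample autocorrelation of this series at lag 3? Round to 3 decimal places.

Mean z̄ = (23.4 + 22.2 + 18.1 + 15.7 + 9.8 + 29.0)/6 = 19.7000
Σ(z_t−z̄)(z_{t+3}−z̄) = (-14.8000) + (-24.7500) + (-14.8800) = -54.4300
Denominator Σ(z_t−z̄)² = 223.0000
r_3 = -54.4300 / 223.0000 = -0.244

-0.244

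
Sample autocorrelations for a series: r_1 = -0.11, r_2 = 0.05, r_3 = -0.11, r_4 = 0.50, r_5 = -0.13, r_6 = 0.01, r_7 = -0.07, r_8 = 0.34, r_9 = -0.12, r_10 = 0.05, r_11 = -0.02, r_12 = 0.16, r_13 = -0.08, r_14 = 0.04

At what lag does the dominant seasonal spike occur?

4

The largest autocorrelation is r_4 = 0.50, with weaker echoes at lags 8 (0.34) and 12 (0.16); the remaining lags stay at or below 0.05.
The dominant spike at lag 4 indicates a seasonal period of 4.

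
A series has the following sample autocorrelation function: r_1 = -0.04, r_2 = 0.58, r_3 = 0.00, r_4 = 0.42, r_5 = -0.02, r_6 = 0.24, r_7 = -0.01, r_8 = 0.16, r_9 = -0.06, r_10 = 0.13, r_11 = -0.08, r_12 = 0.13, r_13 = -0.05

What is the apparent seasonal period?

2

The largest autocorrelation is r_2 = 0.58, with weaker echoes at lags 4 (0.42), 6 (0.24) and 8 (0.16); the remaining lags stay at or below 0.13.
The dominant spike at lag 2 indicates a seasonal period of 2.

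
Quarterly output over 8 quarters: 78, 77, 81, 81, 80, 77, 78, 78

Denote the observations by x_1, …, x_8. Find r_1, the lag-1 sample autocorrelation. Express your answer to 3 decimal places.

Mean x̄ = (78 + 77 + 81 + 81 + 80 + 77 + 78 + 78)/8 = 78.7500
Deviations from mean: -0.7500, -1.7500, 2.2500, 2.2500, 1.2500, -1.7500, -0.7500, -0.7500
Numerator Σ_{t=1}^{7}(x_t−x̄)(x_{t+1}−x̄) = 4.9375
Denominator Σ(x_t−x̄)² = 19.5000
r_1 = 4.9375 / 19.5000 = 0.253

0.253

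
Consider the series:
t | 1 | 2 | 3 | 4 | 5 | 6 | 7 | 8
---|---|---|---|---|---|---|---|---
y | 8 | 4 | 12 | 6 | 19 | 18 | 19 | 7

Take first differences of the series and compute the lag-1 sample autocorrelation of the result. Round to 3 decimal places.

First differences Δy: -4, 8, -6, 13, -1, 1, -12
Mean of differences = -0.1429
Numerator Σ(Δy_t−Δȳ)(Δy_{t+1}−Δȳ) = -181.8776
Denominator Σ(Δy_t−Δȳ)² = 430.8571
r_1(Δy) = -181.8776 / 430.8571 = -0.422

-0.422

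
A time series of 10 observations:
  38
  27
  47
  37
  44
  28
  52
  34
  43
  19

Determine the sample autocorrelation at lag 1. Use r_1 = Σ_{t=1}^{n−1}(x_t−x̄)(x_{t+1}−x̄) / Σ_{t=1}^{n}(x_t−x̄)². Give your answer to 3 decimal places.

-0.516

Mean x̄ = (38 + 27 + 47 + 37 + 44 + 28 + 52 + 34 + 43 + 19)/10 = 36.9000
Numerator Σ_{t=1}^{9}(x_t−x̄)(x_{t+1}−x̄) = -477.4100
Denominator Σ(x_t−x̄)² = 924.9000
r_1 = -477.4100 / 924.9000 = -0.516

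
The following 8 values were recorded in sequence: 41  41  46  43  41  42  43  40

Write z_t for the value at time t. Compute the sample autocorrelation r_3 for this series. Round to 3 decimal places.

Mean z̄ = (41 + 41 + 46 + 43 + 41 + 42 + 43 + 40)/8 = 42.1250
Deviations from mean: -1.1250, -1.1250, 3.8750, 0.8750, -1.1250, -0.1250, 0.8750, -2.1250
Σ(z_t−z̄)(z_{t+3}−z̄) = (-0.9844) + (1.2656) + (-0.4844) + (0.7656) + (2.3906) = 2.9531
Denominator Σ(z_t−z̄)² = 24.8750
r_3 = 2.9531 / 24.8750 = 0.119

0.119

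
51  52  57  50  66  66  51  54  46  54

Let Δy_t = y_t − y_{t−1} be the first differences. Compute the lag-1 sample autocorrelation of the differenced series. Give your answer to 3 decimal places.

First differences Δy: 1, 5, -7, 16, 0, -15, 3, -8, 8
Mean of differences = 0.3333
Numerator Σ(Δy_t−Δȳ)(Δy_{t+1}−Δȳ) = -273.1111
Denominator Σ(Δy_t−Δȳ)² = 692.0000
r_1(Δy) = -273.1111 / 692.0000 = -0.395

-0.395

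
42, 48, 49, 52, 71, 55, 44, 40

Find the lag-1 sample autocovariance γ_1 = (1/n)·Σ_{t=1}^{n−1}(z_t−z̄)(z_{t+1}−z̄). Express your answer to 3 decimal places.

Mean z̄ = (42 + 48 + 49 + 52 + 71 + 55 + 44 + 40)/8 = 50.1250
Σ_{t=1}^{7}(z_t−z̄)(z_{t+1}−z̄) = 190.6094
γ_1 = 190.6094 / 8 = 23.826

23.826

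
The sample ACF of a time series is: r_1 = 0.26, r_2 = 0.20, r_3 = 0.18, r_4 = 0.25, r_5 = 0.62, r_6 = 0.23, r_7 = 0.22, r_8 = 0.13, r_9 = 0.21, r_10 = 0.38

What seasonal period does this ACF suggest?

5

The largest autocorrelation is r_5 = 0.62, with a weaker echo at lag 10 (0.38); the remaining lags stay at or below 0.26.
The dominant spike at lag 5 indicates a seasonal period of 5.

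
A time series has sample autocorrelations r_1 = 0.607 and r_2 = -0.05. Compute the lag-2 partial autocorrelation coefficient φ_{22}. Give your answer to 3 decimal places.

-0.663

φ_{22} = (r_2 − r_1²) / (1 − r_1²)
r_1² = (0.607)² = 0.368449
Numerator = -0.05 − 0.3684 = -0.4184; denominator = 1 − 0.3684 = 0.6316
φ_{22} = -0.4184 / 0.6316 = -0.663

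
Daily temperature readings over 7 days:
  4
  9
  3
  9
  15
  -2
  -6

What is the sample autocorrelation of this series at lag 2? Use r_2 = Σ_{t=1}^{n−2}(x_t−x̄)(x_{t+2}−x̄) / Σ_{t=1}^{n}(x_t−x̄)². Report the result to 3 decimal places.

Mean x̄ = (4 + 9 + 3 + 9 + 15 − 2 − 6)/7 = 4.5714
Deviations from mean: -0.5714, 4.4286, -1.5714, 4.4286, 10.4286, -6.5714, -10.5714
Numerator Σ_{t=1}^{5}(x_t−x̄)(x_{t+2}−x̄) = -135.2245
Denominator Σ(x_t−x̄)² = 305.7143
r_2 = -135.2245 / 305.7143 = -0.442

-0.442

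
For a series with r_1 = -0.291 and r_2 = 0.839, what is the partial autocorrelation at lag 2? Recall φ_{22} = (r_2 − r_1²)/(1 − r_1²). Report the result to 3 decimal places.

φ_{22} = (r_2 − r_1²) / (1 − r_1²)
r_1² = (-0.291)² = 0.084681
Numerator = 0.839 − 0.0847 = 0.7543; denominator = 1 − 0.0847 = 0.9153
φ_{22} = 0.7543 / 0.9153 = 0.824

0.824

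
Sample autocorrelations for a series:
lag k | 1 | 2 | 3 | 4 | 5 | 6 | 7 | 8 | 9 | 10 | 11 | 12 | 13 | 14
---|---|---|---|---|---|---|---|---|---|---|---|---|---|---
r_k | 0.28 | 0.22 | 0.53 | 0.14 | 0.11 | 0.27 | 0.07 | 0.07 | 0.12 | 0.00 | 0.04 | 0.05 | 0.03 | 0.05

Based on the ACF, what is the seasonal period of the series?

The largest autocorrelation is r_3 = 0.53; the remaining lags stay at or below 0.28. The elevated value at lag 1 (0.28), dropping to 0.22 at lag 2, reflects decaying short-term dependence rather than seasonality.
The dominant spike at lag 3 indicates a seasonal period of 3.

3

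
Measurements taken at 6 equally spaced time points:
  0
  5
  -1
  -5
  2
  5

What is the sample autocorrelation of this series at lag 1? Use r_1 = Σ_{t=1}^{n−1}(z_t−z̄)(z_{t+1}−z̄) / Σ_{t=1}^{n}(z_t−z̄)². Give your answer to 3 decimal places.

-0.027

Mean z̄ = (0 + 5 − 1 − 5 + 2 + 5)/6 = 1.0000
Deviations from mean: -1.0000, 4.0000, -2.0000, -6.0000, 1.0000, 4.0000
Σ(z_t−z̄)(z_{t+1}−z̄) = (-4.0000) + (-8.0000) + (12.0000) + (-6.0000) + (4.0000) = -2.0000
Denominator Σ(z_t−z̄)² = 74.0000
r_1 = -2.0000 / 74.0000 = -0.027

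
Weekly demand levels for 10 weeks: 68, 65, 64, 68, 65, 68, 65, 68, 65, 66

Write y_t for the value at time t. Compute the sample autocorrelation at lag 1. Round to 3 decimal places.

-0.595

Mean ȳ = (68 + 65 + 64 + 68 + 65 + 68 + 65 + 68 + 65 + 66)/10 = 66.2000
Numerator Σ_{t=1}^{9}(y_t−ȳ)(y_{t+1}−ȳ) = -14.0400
Denominator Σ(y_t−ȳ)² = 23.6000
r_1 = -14.0400 / 23.6000 = -0.595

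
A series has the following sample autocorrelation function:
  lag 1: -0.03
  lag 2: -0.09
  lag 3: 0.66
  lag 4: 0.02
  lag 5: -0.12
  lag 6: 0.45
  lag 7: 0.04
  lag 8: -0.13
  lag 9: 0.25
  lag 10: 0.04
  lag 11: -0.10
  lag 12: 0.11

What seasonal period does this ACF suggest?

The largest autocorrelation is r_3 = 0.66, with weaker echoes at lags 6 (0.45) and 9 (0.25); the remaining lags stay at or below 0.11.
The dominant spike at lag 3 indicates a seasonal period of 3.

3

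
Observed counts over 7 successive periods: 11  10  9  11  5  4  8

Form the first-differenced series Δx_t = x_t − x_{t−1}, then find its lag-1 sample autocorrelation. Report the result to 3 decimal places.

First differences Δx: -1, -1, 2, -6, -1, 4
Mean of differences = -0.5000
Numerator Σ(Δx_t−Δx̄)(Δx_{t+1}−Δx̄) = -14.2500
Denominator Σ(Δx_t−Δx̄)² = 57.5000
r_1(Δx) = -14.2500 / 57.5000 = -0.248

-0.248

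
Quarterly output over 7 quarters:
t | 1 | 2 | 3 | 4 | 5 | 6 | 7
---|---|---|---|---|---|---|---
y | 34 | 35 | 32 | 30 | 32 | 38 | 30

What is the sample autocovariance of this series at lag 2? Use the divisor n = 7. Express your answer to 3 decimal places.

-2.571

Mean ȳ = (34 + 35 + 32 + 30 + 32 + 38 + 30)/7 = 33.0000
Deviations: 1.0000, 2.0000, -1.0000, -3.0000, -1.0000, 5.0000, -3.0000
Σ_{t=1}^{5}(y_t−ȳ)(y_{t+2}−ȳ) = -18.0000
γ_2 = -18.0000 / 7 = -2.571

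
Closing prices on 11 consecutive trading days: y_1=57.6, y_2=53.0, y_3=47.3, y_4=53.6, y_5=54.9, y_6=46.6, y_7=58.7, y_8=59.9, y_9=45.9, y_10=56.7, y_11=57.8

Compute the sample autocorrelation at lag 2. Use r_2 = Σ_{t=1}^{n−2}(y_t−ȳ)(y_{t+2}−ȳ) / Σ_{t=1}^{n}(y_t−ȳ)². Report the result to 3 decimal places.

Mean ȳ = (57.6 + 53.0 + 47.3 + 53.6 + 54.9 + 46.6 + 58.7 + 59.9 + 45.9 + 56.7 + 57.8)/11 = 53.8182
Numerator Σ_{t=1}^{9}(y_t−ȳ)(y_{t+2}−ȳ) = -121.2243
Denominator Σ(y_t−ȳ)² = 258.4564
r_2 = -121.2243 / 258.4564 = -0.469

-0.469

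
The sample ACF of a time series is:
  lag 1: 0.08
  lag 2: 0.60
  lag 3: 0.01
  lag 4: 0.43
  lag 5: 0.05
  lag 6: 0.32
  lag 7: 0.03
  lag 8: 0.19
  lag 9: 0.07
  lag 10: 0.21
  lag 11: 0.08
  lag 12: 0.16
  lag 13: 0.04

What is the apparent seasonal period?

The largest autocorrelation is r_2 = 0.60, with weaker echoes at lags 4 (0.43), 6 (0.32), 8 (0.19), 10 (0.21) and 12 (0.16); the remaining lags stay at or below 0.08.
The dominant spike at lag 2 indicates a seasonal period of 2.

2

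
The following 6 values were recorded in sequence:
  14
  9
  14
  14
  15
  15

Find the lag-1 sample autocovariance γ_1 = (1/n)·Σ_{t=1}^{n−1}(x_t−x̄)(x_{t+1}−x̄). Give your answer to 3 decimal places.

-0.208

Mean x̄ = (14 + 9 + 14 + 14 + 15 + 15)/6 = 13.5000
Deviations: 0.5000, -4.5000, 0.5000, 0.5000, 1.5000, 1.5000
Σ_{t=1}^{5}(x_t−x̄)(x_{t+1}−x̄) = -1.2500
γ_1 = -1.2500 / 6 = -0.208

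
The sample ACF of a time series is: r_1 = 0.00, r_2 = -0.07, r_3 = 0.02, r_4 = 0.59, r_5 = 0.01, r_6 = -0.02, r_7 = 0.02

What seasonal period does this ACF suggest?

The largest autocorrelation is r_4 = 0.59; the remaining lags stay at or below 0.02.
The dominant spike at lag 4 indicates a seasonal period of 4.

4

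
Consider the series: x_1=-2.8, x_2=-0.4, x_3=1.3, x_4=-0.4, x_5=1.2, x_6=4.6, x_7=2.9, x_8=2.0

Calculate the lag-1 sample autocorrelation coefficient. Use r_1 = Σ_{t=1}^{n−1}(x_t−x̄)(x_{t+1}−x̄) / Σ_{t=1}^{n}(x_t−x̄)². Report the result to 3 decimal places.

Mean x̄ = (-2.8 − 0.4 + 1.3 − 0.4 + 1.2 + 4.6 + 2.9 + 2.0)/8 = 1.0500
Deviations from mean: -3.8500, -1.4500, 0.2500, -1.4500, 0.1500, 3.5500, 1.8500, 0.9500
Σ(x_t−x̄)(x_{t+1}−x̄) = (5.5825) + (-0.3625) + (-0.3625) + (-0.2175) + (0.5325) + (6.5675) + (1.7575) = 13.4975
Denominator Σ(x_t−x̄)² = 36.0400
r_1 = 13.4975 / 36.0400 = 0.375

0.375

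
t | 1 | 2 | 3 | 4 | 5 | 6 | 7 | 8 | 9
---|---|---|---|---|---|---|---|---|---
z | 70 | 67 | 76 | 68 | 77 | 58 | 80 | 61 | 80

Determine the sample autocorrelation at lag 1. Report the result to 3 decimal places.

-0.824

Mean z̄ = (70 + 67 + 76 + 68 + 77 + 58 + 80 + 61 + 80)/9 = 70.7778
Numerator Σ_{t=1}^{8}(z_t−z̄)(z_{t+1}−z̄) = -426.2716
Denominator Σ(z_t−z̄)² = 517.5556
r_1 = -426.2716 / 517.5556 = -0.824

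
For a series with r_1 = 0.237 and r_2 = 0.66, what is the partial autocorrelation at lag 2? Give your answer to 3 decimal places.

0.640

φ_{22} = (r_2 − r_1²) / (1 − r_1²)
r_1² = (0.237)² = 0.056169
Numerator = 0.66 − 0.0562 = 0.6038; denominator = 1 − 0.0562 = 0.9438
φ_{22} = 0.6038 / 0.9438 = 0.640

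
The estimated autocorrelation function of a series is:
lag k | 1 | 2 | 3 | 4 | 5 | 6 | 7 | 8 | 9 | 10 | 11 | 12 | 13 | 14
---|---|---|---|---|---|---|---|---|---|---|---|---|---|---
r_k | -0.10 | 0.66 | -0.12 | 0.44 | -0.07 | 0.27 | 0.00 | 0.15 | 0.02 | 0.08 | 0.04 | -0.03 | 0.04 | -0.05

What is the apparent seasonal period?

2

The largest autocorrelation is r_2 = 0.66, with weaker echoes at lags 4 (0.44), 6 (0.27) and 8 (0.15); the remaining lags stay at or below 0.08.
The dominant spike at lag 2 indicates a seasonal period of 2.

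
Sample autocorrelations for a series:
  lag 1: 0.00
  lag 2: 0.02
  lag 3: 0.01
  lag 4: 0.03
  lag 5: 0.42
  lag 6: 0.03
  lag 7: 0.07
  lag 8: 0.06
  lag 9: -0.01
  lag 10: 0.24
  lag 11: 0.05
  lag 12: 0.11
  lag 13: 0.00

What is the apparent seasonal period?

5

The largest autocorrelation is r_5 = 0.42, with a weaker echo at lag 10 (0.24); the remaining lags stay at or below 0.11.
The dominant spike at lag 5 indicates a seasonal period of 5.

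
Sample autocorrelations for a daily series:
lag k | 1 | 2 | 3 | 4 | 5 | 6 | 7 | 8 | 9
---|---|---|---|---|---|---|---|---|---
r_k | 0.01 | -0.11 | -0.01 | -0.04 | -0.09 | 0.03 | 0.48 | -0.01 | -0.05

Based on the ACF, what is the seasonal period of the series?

The largest autocorrelation is r_7 = 0.48; the remaining lags stay at or below 0.03.
The dominant spike at lag 7 indicates a seasonal period of 7.

7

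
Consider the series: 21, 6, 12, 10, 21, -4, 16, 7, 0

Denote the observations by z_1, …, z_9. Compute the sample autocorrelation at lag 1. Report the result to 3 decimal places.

Mean z̄ = (21 + 6 + 12 + 10 + 21 − 4 + 16 + 7 + 0)/9 = 9.8889
Numerator Σ_{t=1}^{8}(z_t−z̄)(z_{t+1}−z̄) = -278.2346
Denominator Σ(z_t−z̄)² = 602.8889
r_1 = -278.2346 / 602.8889 = -0.462

-0.462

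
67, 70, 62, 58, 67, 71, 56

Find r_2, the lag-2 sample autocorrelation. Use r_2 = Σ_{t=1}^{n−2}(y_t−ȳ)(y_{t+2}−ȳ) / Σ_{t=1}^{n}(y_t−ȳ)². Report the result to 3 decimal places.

Mean ȳ = (67 + 70 + 62 + 58 + 67 + 71 + 56)/7 = 64.4286
Numerator Σ_{t=1}^{5}(y_t−ȳ)(y_{t+2}−ȳ) = -112.2245
Denominator Σ(y_t−ȳ)² = 205.7143
r_2 = -112.2245 / 205.7143 = -0.546

-0.546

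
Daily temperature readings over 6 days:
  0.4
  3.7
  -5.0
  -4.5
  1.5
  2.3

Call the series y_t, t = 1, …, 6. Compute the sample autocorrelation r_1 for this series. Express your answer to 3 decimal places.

Mean ȳ = (0.4 + 3.7 − 5.0 − 4.5 + 1.5 + 2.3)/6 = -0.2667
Deviations from mean: 0.6667, 3.9667, -4.7333, -4.2333, 1.7667, 2.5667
Numerator Σ_{t=1}^{5}(y_t−ȳ)(y_{t+1}−ȳ) = 0.9622
Denominator Σ(y_t−ȳ)² = 66.2133
r_1 = 0.9622 / 66.2133 = 0.015

0.015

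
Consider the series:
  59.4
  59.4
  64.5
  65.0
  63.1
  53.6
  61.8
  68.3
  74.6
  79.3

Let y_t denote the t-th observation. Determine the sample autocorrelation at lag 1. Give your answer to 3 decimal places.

Mean ȳ = (59.4 + 59.4 + 64.5 + 65.0 + 63.1 + 53.6 + 61.8 + 68.3 + 74.6 + 79.3)/10 = 64.9000
Numerator Σ_{t=1}^{9}(y_t−ȳ)(y_{t+1}−ȳ) = 249.7200
Denominator Σ(y_t−ȳ)² = 514.2200
r_1 = 249.7200 / 514.2200 = 0.486

0.486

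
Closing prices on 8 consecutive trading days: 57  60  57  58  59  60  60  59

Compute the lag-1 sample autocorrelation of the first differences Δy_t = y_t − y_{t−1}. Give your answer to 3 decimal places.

-0.470

First differences Δy: 3, -3, 1, 1, 1, 0, -1
Mean of differences = 0.2857
Numerator Σ(Δy_t−Δȳ)(Δy_{t+1}−Δȳ) = -10.0816
Denominator Σ(Δy_t−Δȳ)² = 21.4286
r_1(Δy) = -10.0816 / 21.4286 = -0.470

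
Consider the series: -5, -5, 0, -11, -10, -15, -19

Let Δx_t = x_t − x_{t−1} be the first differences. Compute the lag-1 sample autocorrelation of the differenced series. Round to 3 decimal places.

First differences Δx: 0, 5, -11, 1, -5, -4
Mean of differences = -2.3333
Numerator Σ(Δx_t−Δx̄)(Δx_{t+1}−Δx̄) = -79.7778
Denominator Σ(Δx_t−Δx̄)² = 155.3333
r_1(Δx) = -79.7778 / 155.3333 = -0.514

-0.514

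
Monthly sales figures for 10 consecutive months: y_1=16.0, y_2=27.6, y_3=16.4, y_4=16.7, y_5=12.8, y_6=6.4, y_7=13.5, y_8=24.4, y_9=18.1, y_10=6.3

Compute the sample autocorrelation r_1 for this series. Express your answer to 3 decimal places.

Mean ȳ = (16.0 + 27.6 + 16.4 + 16.7 + 12.8 + 6.4 + 13.5 + 24.4 + 18.1 + 6.3)/10 = 15.8200
Numerator Σ_{t=1}^{9}(y_t−ȳ)(y_{t+1}−ȳ) = 35.0596
Denominator Σ(y_t−ȳ)² = 412.5960
r_1 = 35.0596 / 412.5960 = 0.085

0.085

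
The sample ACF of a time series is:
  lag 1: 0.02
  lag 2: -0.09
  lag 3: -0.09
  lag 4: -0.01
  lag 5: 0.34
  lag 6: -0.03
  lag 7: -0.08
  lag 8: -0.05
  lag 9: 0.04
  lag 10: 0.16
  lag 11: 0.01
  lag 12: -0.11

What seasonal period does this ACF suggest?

5

The largest autocorrelation is r_5 = 0.34, with a weaker echo at lag 10 (0.16); the remaining lags stay at or below 0.04.
The dominant spike at lag 5 indicates a seasonal period of 5.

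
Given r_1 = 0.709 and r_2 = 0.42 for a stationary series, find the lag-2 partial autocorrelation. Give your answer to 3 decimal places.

φ_{22} = (r_2 − r_1²) / (1 − r_1²)
r_1² = (0.709)² = 0.502681
Numerator = 0.42 − 0.5027 = -0.0827; denominator = 1 − 0.5027 = 0.4973
φ_{22} = -0.0827 / 0.4973 = -0.166

-0.166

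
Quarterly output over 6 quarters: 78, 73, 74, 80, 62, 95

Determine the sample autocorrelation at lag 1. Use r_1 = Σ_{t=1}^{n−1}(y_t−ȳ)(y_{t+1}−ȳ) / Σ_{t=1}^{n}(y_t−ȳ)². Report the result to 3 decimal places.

-0.541

Mean ȳ = (78 + 73 + 74 + 80 + 62 + 95)/6 = 77.0000
Σ(y_t−ȳ)(y_{t+1}−ȳ) = (-4.0000) + (12.0000) + (-9.0000) + (-45.0000) + (-270.0000) = -316.0000
Denominator Σ(y_t−ȳ)² = 584.0000
r_1 = -316.0000 / 584.0000 = -0.541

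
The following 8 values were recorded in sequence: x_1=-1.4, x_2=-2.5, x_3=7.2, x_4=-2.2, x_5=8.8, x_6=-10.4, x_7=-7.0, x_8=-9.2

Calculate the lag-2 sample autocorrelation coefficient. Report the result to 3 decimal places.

Mean x̄ = (-1.4 − 2.5 + 7.2 − 2.2 + 8.8 − 10.4 − 7.0 − 9.2)/8 = -2.0875
Deviations from mean: 0.6875, -0.4125, 9.2875, -0.1125, 10.8875, -8.3125, -4.9125, -7.1125
Σ(x_t−x̄)(x_{t+2}−x̄) = (6.3852) + (0.0464) + (101.1177) + (0.9352) + (-53.4848) + (59.1227) = 114.1222
Denominator Σ(x_t−x̄)² = 349.2688
r_2 = 114.1222 / 349.2688 = 0.327

0.327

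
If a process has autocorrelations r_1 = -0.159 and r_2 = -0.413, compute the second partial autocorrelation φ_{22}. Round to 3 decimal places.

-0.450

φ_{22} = (r_2 − r_1²) / (1 − r_1²)
r_1² = (-0.159)² = 0.025281
Numerator = -0.413 − 0.0253 = -0.4383; denominator = 1 − 0.0253 = 0.9747
φ_{22} = -0.4383 / 0.9747 = -0.450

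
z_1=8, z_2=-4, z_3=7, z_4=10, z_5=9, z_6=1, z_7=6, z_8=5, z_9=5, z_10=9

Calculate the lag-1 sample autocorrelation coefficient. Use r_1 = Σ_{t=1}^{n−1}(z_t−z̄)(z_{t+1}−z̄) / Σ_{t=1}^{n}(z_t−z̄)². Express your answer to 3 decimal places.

-0.211

Mean z̄ = (8 − 4 + 7 + 10 + 9 + 1 + 6 + 5 + 5 + 9)/10 = 5.6000
Numerator Σ_{t=1}^{9}(z_t−z̄)(z_{t+1}−z̄) = -34.7600
Denominator Σ(z_t−z̄)² = 164.4000
r_1 = -34.7600 / 164.4000 = -0.211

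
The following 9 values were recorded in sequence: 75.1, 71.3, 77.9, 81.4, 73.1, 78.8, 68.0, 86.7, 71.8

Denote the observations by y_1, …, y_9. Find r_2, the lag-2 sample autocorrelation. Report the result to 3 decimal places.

0.258

Mean ȳ = (75.1 + 71.3 + 77.9 + 81.4 + 73.1 + 78.8 + 68.0 + 86.7 + 71.8)/9 = 76.0111
Numerator Σ_{t=1}^{7}(y_t−ȳ)(y_{t+2}−ȳ) = 69.2886
Denominator Σ(y_t−ȳ)² = 268.0489
r_2 = 69.2886 / 268.0489 = 0.258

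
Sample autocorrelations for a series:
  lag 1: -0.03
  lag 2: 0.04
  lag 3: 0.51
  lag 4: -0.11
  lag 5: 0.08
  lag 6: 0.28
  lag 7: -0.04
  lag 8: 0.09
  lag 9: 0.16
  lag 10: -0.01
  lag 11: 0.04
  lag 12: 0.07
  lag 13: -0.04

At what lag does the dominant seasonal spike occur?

The largest autocorrelation is r_3 = 0.51, with weaker echoes at lags 6 (0.28) and 9 (0.16); the remaining lags stay at or below 0.09.
The dominant spike at lag 3 indicates a seasonal period of 3.

3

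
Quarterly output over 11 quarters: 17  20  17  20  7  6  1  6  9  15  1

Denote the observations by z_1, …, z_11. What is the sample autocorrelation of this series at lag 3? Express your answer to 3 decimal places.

-0.125

Mean z̄ = (17 + 20 + 17 + 20 + 7 + 6 + 1 + 6 + 9 + 15 + 1)/11 = 10.8182
Numerator Σ_{t=1}^{8}(z_t−z̄)(z_{t+3}−z̄) = -64.8264
Denominator Σ(z_t−z̄)² = 519.6364
r_3 = -64.8264 / 519.6364 = -0.125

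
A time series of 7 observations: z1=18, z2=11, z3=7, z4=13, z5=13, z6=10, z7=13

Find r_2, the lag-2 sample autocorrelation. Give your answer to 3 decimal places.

-0.532

Mean z̄ = (18 + 11 + 7 + 13 + 13 + 10 + 13)/7 = 12.1429
Deviations from mean: 5.8571, -1.1429, -5.1429, 0.8571, 0.8571, -2.1429, 0.8571
Σ(z_t−z̄)(z_{t+2}−z̄) = (-30.1224) + (-0.9796) + (-4.4082) + (-1.8367) + (0.7347) = -36.6122
Denominator Σ(z_t−z̄)² = 68.8571
r_2 = -36.6122 / 68.8571 = -0.532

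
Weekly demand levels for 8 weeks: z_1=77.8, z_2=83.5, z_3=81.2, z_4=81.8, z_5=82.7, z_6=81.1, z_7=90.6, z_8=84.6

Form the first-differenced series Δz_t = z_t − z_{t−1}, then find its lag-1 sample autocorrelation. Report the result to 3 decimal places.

First differences Δz: 5.7, -2.3, 0.6, 0.9, -1.6, 9.5, -6.0
Mean of differences = 0.9714
Numerator Σ(Δz_t−Δz̄)(Δz_{t+1}−Δz̄) = -95.4308
Denominator Σ(Δz_t−Δz̄)² = 161.1543
r_1(Δz) = -95.4308 / 161.1543 = -0.592

-0.592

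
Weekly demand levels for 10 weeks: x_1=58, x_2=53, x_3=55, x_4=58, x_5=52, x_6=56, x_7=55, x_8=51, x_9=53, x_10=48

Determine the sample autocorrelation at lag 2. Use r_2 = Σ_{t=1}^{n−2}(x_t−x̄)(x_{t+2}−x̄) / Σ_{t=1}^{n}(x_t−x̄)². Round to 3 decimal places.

0.172

Mean x̄ = (58 + 53 + 55 + 58 + 52 + 56 + 55 + 51 + 53 + 48)/10 = 53.9000
Numerator Σ_{t=1}^{8}(x_t−x̄)(x_{t+2}−x̄) = 15.2800
Denominator Σ(x_t−x̄)² = 88.9000
r_2 = 15.2800 / 88.9000 = 0.172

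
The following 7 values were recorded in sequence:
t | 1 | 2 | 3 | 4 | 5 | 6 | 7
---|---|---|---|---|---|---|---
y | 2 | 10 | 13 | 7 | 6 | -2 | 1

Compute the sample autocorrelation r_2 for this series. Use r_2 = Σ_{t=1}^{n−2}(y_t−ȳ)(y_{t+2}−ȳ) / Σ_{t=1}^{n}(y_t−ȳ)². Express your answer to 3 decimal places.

Mean ȳ = (2 + 10 + 13 + 7 + 6 − 2 + 1)/7 = 5.2857
Deviations from mean: -3.2857, 4.7143, 7.7143, 1.7143, 0.7143, -7.2857, -4.2857
Σ(y_t−ȳ)(y_{t+2}−ȳ) = (-25.3469) + (8.0816) + (5.5102) + (-12.4898) + (-3.0612) = -27.3061
Denominator Σ(y_t−ȳ)² = 167.4286
r_2 = -27.3061 / 167.4286 = -0.163

-0.163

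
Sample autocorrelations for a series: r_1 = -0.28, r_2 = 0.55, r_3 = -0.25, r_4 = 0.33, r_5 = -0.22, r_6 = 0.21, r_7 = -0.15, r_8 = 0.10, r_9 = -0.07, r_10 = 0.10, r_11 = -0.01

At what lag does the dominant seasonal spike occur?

The largest autocorrelation is r_2 = 0.55, with weaker echoes at lags 4 (0.33) and 6 (0.21); the remaining lags stay at or below 0.10.
The dominant spike at lag 2 indicates a seasonal period of 2.

2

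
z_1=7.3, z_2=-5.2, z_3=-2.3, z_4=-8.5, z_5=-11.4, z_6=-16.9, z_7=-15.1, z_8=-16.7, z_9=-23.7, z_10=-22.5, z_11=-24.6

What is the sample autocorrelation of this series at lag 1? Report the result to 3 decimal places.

Mean z̄ = (7.3 − 5.2 − 2.3 − 8.5 − 11.4 − 16.9 − 15.1 − 16.7 − 23.7 − 22.5 − 24.6)/11 = -12.6909
Numerator Σ_{t=1}^{10}(z_t−z̄)(z_{t+1}−z̄) = 559.8526
Denominator Σ(z_t−z̄)² = 981.7891
r_1 = 559.8526 / 981.7891 = 0.570

0.570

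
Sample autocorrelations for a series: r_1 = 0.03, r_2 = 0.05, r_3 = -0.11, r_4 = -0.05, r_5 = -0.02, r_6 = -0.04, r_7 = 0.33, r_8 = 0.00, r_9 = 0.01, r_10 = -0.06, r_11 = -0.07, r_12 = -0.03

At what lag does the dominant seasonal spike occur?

7

The largest autocorrelation is r_7 = 0.33; the remaining lags stay at or below 0.05.
The dominant spike at lag 7 indicates a seasonal period of 7.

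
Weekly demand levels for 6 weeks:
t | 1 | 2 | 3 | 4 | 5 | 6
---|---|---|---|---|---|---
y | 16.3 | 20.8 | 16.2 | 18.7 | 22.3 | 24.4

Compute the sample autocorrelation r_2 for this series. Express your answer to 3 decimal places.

-0.048

Mean ȳ = (16.3 + 20.8 + 16.2 + 18.7 + 22.3 + 24.4)/6 = 19.7833
Deviations from mean: -3.4833, 1.0167, -3.5833, -1.0833, 2.5167, 4.6167
Σ(y_t−ȳ)(y_{t+2}−ȳ) = (12.4819) + (-1.1014) + (-9.0181) + (-5.0014) = -2.6389
Denominator Σ(y_t−ȳ)² = 54.8283
r_2 = -2.6389 / 54.8283 = -0.048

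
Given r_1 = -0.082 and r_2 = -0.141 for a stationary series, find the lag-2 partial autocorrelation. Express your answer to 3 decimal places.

-0.149

φ_{22} = (r_2 − r_1²) / (1 − r_1²)
r_1² = (-0.082)² = 0.006724
Numerator = -0.141 − 0.0067 = -0.1477; denominator = 1 − 0.0067 = 0.9933
φ_{22} = -0.1477 / 0.9933 = -0.149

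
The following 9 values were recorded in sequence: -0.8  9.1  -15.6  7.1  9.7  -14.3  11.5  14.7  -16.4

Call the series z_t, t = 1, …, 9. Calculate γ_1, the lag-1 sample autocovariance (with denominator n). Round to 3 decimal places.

Mean z̄ = (-0.8 + 9.1 − 15.6 + 7.1 + 9.7 − 14.3 + 11.5 + 14.7 − 16.4)/9 = 0.5556
Σ_{t=1}^{8}(z_t−z̄)(z_{t+1}−z̄) = -578.9620
γ_1 = -578.9620 / 9 = -64.329

-64.329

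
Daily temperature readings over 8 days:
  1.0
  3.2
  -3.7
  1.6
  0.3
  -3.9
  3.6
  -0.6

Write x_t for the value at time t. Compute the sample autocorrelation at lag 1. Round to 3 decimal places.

-0.568

Mean x̄ = (1.0 + 3.2 − 3.7 + 1.6 + 0.3 − 3.9 + 3.6 − 0.6)/8 = 0.1875
Σ(x_t−x̄)(x_{t+1}−x̄) = (2.4477) + (-11.7111) + (-5.4911) + (0.1589) + (-0.4598) + (-13.9486) + (-2.6873) = -31.6914
Denominator Σ(x_t−x̄)² = 55.8288
r_1 = -31.6914 / 55.8288 = -0.568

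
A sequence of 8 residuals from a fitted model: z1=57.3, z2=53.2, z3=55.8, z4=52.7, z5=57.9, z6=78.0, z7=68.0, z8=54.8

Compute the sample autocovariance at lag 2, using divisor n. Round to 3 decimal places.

-21.363

Mean z̄ = (57.3 + 53.2 + 55.8 + 52.7 + 57.9 + 78.0 + 68.0 + 54.8)/8 = 59.7125
Σ_{t=1}^{6}(z_t−z̄)(z_{t+2}−z̄) = -170.9003
γ_2 = -170.9003 / 8 = -21.363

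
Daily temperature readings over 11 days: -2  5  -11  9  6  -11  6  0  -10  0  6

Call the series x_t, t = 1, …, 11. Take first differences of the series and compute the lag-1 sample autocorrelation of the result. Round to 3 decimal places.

First differences Δx: 7, -16, 20, -3, -17, 17, -6, -10, 10, 6
Mean of differences = 0.8000
Numerator Σ(Δx_t−Δx̄)(Δx_{t+1}−Δx̄) = -808.6400
Denominator Σ(Δx_t−Δx̄)² = 1557.6000
r_1(Δx) = -808.6400 / 1557.6000 = -0.519

-0.519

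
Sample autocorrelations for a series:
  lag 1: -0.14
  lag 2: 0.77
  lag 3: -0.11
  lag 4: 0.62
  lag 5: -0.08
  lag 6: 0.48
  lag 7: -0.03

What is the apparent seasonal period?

2

The largest autocorrelation is r_2 = 0.77, with weaker echoes at lags 4 (0.62) and 6 (0.48); the remaining lags stay at or below -0.03.
The dominant spike at lag 2 indicates a seasonal period of 2.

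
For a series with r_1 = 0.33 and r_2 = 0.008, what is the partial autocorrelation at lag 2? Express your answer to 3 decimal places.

φ_{22} = (r_2 − r_1²) / (1 − r_1²)
r_1² = (0.33)² = 0.1089
Numerator = 0.008 − 0.1089 = -0.1009; denominator = 1 − 0.1089 = 0.8911
φ_{22} = -0.1009 / 0.8911 = -0.113

-0.113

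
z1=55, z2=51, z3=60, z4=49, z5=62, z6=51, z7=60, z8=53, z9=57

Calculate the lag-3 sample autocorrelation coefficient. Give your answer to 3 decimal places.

Mean z̄ = (55 + 51 + 60 + 49 + 62 + 51 + 60 + 53 + 57)/9 = 55.3333
Numerator Σ_{t=1}^{6}(z_t−z̄)(z_{t+3}−z̄) = -99.3333
Denominator Σ(z_t−z̄)² = 174.0000
r_3 = -99.3333 / 174.0000 = -0.571

-0.571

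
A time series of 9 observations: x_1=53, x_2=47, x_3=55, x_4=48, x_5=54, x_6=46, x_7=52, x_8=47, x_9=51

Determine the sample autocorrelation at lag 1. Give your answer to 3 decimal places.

-0.813

Mean x̄ = (53 + 47 + 55 + 48 + 54 + 46 + 52 + 47 + 51)/9 = 50.3333
Numerator Σ_{t=1}^{8}(x_t−x̄)(x_{t+1}−x̄) = -74.7778
Denominator Σ(x_t−x̄)² = 92.0000
r_1 = -74.7778 / 92.0000 = -0.813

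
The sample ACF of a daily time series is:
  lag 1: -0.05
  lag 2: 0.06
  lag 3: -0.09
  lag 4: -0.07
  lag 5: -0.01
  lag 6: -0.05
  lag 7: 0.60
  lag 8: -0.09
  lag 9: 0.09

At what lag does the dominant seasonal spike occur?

The largest autocorrelation is r_7 = 0.60; the remaining lags stay at or below 0.09.
The dominant spike at lag 7 indicates a seasonal period of 7.

7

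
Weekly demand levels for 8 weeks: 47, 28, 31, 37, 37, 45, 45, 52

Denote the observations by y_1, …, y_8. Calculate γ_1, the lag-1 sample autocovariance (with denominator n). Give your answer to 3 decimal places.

Mean ȳ = (47 + 28 + 31 + 37 + 37 + 45 + 45 + 52)/8 = 40.2500
Deviations: 6.7500, -12.2500, -9.2500, -3.2500, -3.2500, 4.7500, 4.7500, 11.7500
Σ_{t=1}^{7}(y_t−ȳ)(y_{t+1}−ȳ) = 134.1875
γ_1 = 134.1875 / 8 = 16.773

16.773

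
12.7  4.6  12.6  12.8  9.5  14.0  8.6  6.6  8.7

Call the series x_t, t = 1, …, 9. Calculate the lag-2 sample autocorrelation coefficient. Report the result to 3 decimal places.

Mean x̄ = (12.7 + 4.6 + 12.6 + 12.8 + 9.5 + 14.0 + 8.6 + 6.6 + 8.7)/9 = 10.0111
Σ(x_t−x̄)(x_{t+2}−x̄) = (6.9612) + (-15.0910) + (-1.3232) + (11.1246) + (0.7212) + (-13.6065) + (1.8501) = -9.3636
Denominator Σ(x_t−x̄)² = 82.5089
r_2 = -9.3636 / 82.5089 = -0.113

-0.113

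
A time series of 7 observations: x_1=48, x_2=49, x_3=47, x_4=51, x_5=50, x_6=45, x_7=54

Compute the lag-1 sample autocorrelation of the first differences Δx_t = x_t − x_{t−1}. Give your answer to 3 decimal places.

First differences Δx: 1, -2, 4, -1, -5, 9
Mean of differences = 1.0000
Numerator Σ(Δx_t−Δx̄)(Δx_{t+1}−Δx̄) = -51.0000
Denominator Σ(Δx_t−Δx̄)² = 122.0000
r_1(Δx) = -51.0000 / 122.0000 = -0.418

-0.418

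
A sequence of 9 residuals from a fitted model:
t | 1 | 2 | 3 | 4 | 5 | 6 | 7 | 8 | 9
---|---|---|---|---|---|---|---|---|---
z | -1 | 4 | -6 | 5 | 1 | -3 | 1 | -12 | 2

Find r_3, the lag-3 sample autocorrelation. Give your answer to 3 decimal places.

0.018

Mean z̄ = (-1 + 4 − 6 + 5 + 1 − 3 + 1 − 12 + 2)/9 = -1.0000
Σ(z_t−z̄)(z_{t+3}−z̄) = (0.0000) + (10.0000) + (10.0000) + (12.0000) + (-22.0000) + (-6.0000) = 4.0000
Denominator Σ(z_t−z̄)² = 228.0000
r_3 = 4.0000 / 228.0000 = 0.018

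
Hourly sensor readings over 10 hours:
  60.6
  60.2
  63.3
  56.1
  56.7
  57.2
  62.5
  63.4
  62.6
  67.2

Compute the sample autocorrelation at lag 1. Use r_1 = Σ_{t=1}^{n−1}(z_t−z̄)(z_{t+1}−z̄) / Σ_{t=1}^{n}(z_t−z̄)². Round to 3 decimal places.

0.323

Mean z̄ = (60.6 + 60.2 + 63.3 + 56.1 + 56.7 + 57.2 + 62.5 + 63.4 + 62.6 + 67.2)/10 = 60.9800
Numerator Σ_{t=1}^{9}(z_t−z̄)(z_{t+1}−z̄) = 36.1596
Denominator Σ(z_t−z̄)² = 112.0360
r_1 = 36.1596 / 112.0360 = 0.323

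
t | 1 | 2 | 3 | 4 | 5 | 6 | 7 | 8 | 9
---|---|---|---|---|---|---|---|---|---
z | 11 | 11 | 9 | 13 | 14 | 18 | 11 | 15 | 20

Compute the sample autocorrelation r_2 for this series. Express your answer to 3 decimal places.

Mean z̄ = (11 + 11 + 9 + 13 + 14 + 18 + 11 + 15 + 20)/9 = 13.5556
Σ(z_t−z̄)(z_{t+2}−z̄) = (11.6420) + (1.4198) + (-2.0247) + (-2.4691) + (-1.1358) + (6.4198) + (-16.4691) = -2.6173
Denominator Σ(z_t−z̄)² = 104.2222
r_2 = -2.6173 / 104.2222 = -0.025

-0.025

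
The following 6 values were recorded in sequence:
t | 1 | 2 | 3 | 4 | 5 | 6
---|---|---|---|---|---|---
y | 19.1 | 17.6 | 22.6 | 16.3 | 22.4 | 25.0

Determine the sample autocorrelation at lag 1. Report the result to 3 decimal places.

Mean ȳ = (19.1 + 17.6 + 22.6 + 16.3 + 22.4 + 25.0)/6 = 20.5000
Deviations from mean: -1.4000, -2.9000, 2.1000, -4.2000, 1.9000, 4.5000
Σ(y_t−ȳ)(y_{t+1}−ȳ) = (4.0600) + (-6.0900) + (-8.8200) + (-7.9800) + (8.5500) = -10.2800
Denominator Σ(y_t−ȳ)² = 56.2800
r_1 = -10.2800 / 56.2800 = -0.183

-0.183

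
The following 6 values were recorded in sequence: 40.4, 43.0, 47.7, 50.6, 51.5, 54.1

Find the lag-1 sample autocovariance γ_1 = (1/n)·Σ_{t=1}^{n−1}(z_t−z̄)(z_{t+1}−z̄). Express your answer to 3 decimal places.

11.542

Mean z̄ = (40.4 + 43.0 + 47.7 + 50.6 + 51.5 + 54.1)/6 = 47.8833
Deviations: -7.4833, -4.8833, -0.1833, 2.7167, 3.6167, 6.2167
Σ_{t=1}^{5}(z_t−z̄)(z_{t+1}−z̄) = 69.2497
γ_1 = 69.2497 / 6 = 11.542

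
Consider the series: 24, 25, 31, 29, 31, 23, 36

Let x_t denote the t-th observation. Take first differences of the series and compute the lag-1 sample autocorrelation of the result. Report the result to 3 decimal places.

First differences Δx: 1, 6, -2, 2, -8, 13
Mean of differences = 2.0000
Numerator Σ(Δx_t−Δx̄)(Δx_{t+1}−Δx̄) = -130.0000
Denominator Σ(Δx_t−Δx̄)² = 254.0000
r_1(Δx) = -130.0000 / 254.0000 = -0.512

-0.512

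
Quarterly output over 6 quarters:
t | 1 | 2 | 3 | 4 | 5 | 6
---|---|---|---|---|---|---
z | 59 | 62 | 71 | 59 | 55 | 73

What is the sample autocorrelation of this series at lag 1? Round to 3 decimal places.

Mean z̄ = (59 + 62 + 71 + 59 + 55 + 73)/6 = 63.1667
Numerator Σ_{t=1}^{5}(z_t−z̄)(z_{t+1}−z̄) = -83.1944
Denominator Σ(z_t−z̄)² = 260.8333
r_1 = -83.1944 / 260.8333 = -0.319

-0.319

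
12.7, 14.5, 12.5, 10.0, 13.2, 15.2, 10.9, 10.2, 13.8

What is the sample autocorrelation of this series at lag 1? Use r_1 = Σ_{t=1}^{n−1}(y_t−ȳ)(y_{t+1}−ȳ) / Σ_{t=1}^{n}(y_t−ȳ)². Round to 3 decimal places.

Mean ȳ = (12.7 + 14.5 + 12.5 + 10.0 + 13.2 + 15.2 + 10.9 + 10.2 + 13.8)/9 = 12.5556
Numerator Σ_{t=1}^{8}(y_t−ȳ)(y_{t+1}−ȳ) = -3.0375
Denominator Σ(y_t−ȳ)² = 27.5822
r_1 = -3.0375 / 27.5822 = -0.110

-0.110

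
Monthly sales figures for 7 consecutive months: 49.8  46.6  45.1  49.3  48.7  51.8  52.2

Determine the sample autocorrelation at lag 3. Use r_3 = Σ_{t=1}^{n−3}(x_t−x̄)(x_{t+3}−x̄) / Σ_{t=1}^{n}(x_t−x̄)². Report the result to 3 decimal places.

Mean x̄ = (49.8 + 46.6 + 45.1 + 49.3 + 48.7 + 51.8 + 52.2)/7 = 49.0714
Deviations from mean: 0.7286, -2.4714, -3.9714, 0.2286, -0.3714, 2.7286, 3.1286
Numerator Σ_{t=1}^{4}(x_t−x̄)(x_{t+3}−x̄) = -9.0367
Denominator Σ(x_t−x̄)² = 39.8343
r_3 = -9.0367 / 39.8343 = -0.227

-0.227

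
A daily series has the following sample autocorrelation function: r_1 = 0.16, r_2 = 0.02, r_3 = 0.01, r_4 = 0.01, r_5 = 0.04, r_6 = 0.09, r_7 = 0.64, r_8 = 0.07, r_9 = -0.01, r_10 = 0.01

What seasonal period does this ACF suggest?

The largest autocorrelation is r_7 = 0.64; the remaining lags stay at or below 0.16.
The dominant spike at lag 7 indicates a seasonal period of 7.

7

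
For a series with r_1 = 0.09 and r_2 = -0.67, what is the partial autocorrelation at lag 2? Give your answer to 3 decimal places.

-0.684

φ_{22} = (r_2 − r_1²) / (1 − r_1²)
r_1² = (0.09)² = 0.0081
Numerator = -0.67 − 0.0081 = -0.6781; denominator = 1 − 0.0081 = 0.9919
φ_{22} = -0.6781 / 0.9919 = -0.684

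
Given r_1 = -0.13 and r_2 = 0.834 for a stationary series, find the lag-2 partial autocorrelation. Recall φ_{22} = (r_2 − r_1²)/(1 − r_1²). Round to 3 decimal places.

0.831

φ_{22} = (r_2 − r_1²) / (1 − r_1²)
r_1² = (-0.13)² = 0.0169
Numerator = 0.834 − 0.0169 = 0.8171; denominator = 1 − 0.0169 = 0.9831
φ_{22} = 0.8171 / 0.9831 = 0.831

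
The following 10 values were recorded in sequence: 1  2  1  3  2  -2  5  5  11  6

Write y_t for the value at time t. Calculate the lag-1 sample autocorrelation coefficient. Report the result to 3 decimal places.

Mean ȳ = (1 + 2 + 1 + 3 + 2 − 2 + 5 + 5 + 11 + 6)/10 = 3.4000
Numerator Σ_{t=1}^{9}(y_t−ȳ)(y_{t+1}−ȳ) = 41.6400
Denominator Σ(y_t−ȳ)² = 114.4000
r_1 = 41.6400 / 114.4000 = 0.364

0.364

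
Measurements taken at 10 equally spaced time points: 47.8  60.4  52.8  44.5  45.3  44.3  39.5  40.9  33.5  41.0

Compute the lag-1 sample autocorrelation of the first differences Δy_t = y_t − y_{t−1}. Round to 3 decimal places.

First differences Δy: 12.6, -7.6, -8.3, 0.8, -1.0, -4.8, 1.4, -7.4, 7.5
Mean of differences = -0.7556
Numerator Σ(Δy_t−Δȳ)(Δy_{t+1}−Δȳ) = -128.7953
Denominator Σ(Δy_t−Δȳ)² = 417.9222
r_1(Δy) = -128.7953 / 417.9222 = -0.308

-0.308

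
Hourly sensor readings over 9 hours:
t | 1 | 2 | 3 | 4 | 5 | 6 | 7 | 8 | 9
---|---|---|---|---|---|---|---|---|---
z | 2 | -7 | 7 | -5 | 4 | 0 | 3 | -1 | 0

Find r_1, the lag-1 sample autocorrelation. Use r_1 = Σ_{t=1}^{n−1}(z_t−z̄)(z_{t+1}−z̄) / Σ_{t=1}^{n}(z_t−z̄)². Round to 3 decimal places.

-0.799

Mean z̄ = (2 − 7 + 7 − 5 + 4 + 0 + 3 − 1 + 0)/9 = 0.3333
Numerator Σ_{t=1}^{8}(z_t−z̄)(z_{t+1}−z̄) = -121.4444
Denominator Σ(z_t−z̄)² = 152.0000
r_1 = -121.4444 / 152.0000 = -0.799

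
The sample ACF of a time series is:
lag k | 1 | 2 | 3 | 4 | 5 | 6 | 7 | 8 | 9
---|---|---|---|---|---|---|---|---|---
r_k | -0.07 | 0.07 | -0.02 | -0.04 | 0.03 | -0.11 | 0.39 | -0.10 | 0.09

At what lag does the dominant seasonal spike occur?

The largest autocorrelation is r_7 = 0.39; the remaining lags stay at or below 0.09.
The dominant spike at lag 7 indicates a seasonal period of 7.

7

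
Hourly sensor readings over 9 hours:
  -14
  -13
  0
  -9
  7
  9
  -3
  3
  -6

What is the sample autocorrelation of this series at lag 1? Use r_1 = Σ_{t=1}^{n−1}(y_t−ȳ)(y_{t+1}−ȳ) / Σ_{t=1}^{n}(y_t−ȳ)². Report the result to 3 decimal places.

Mean ȳ = (-14 − 13 + 0 − 9 + 7 + 9 − 3 + 3 − 6)/9 = -2.8889
Numerator Σ_{t=1}^{8}(y_t−ȳ)(y_{t+1}−ȳ) = 102.3210
Denominator Σ(y_t−ȳ)² = 554.8889
r_1 = 102.3210 / 554.8889 = 0.184

0.184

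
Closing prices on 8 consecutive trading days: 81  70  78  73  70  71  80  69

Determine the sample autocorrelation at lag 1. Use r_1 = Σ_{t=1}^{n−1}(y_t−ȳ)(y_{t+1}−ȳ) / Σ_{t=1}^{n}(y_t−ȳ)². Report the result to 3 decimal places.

-0.476

Mean ȳ = (81 + 70 + 78 + 73 + 70 + 71 + 80 + 69)/8 = 74.0000
Numerator Σ_{t=1}^{7}(y_t−ȳ)(y_{t+1}−ȳ) = -80.0000
Denominator Σ(y_t−ȳ)² = 168.0000
r_1 = -80.0000 / 168.0000 = -0.476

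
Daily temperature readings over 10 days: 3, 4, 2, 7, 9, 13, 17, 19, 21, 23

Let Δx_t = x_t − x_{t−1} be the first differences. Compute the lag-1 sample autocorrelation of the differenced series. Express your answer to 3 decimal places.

First differences Δx: 1, -2, 5, 2, 4, 4, 2, 2, 2
Mean of differences = 2.2222
Numerator Σ(Δx_t−Δx̄)(Δx_{t+1}−Δx̄) = -4.7160
Denominator Σ(Δx_t−Δx̄)² = 33.5556
r_1(Δx) = -4.7160 / 33.5556 = -0.141

-0.141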